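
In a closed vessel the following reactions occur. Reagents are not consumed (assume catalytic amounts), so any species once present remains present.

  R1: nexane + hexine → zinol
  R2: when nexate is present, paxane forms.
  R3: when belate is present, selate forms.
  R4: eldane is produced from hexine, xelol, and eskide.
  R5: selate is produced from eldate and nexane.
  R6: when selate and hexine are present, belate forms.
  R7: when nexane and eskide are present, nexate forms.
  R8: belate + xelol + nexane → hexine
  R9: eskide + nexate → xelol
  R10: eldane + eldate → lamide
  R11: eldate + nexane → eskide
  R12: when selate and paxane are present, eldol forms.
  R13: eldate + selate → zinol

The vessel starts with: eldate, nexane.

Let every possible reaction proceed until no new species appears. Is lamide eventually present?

lamide would need eldane and eldate (R10), but eldane never forms.

No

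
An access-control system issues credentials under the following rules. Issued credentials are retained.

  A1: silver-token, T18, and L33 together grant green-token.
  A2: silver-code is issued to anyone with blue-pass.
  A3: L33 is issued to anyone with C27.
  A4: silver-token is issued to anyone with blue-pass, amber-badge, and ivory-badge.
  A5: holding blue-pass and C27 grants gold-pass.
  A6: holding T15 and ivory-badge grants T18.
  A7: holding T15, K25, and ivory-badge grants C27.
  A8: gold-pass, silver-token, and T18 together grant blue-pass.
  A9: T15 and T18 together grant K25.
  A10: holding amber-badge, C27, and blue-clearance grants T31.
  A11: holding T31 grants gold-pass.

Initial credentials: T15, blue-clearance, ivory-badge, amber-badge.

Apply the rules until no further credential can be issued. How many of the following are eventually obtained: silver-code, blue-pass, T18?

1

Holding T15 and ivory-badge grants T18 (A6).
silver-code would need blue-pass (A2), but blue-pass is never granted.
blue-pass would need gold-pass, silver-token, and T18 (A8), but silver-token is never granted.
T18: reached.
Reached: T18 — 1 of the 3.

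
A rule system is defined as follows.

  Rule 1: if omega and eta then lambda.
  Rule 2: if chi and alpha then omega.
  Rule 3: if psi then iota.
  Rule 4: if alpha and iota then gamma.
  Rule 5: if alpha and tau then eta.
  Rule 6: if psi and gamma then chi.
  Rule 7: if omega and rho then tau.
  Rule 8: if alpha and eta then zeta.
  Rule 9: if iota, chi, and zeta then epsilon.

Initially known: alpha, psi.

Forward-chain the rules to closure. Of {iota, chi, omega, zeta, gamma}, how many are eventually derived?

psi holds, so iota follows (Rule 3).
alpha and iota hold, so gamma follows (Rule 4).
From psi and gamma, Rule 6 gives chi.
From chi and alpha, Rule 2 gives omega.
iota: reached.
chi: reached.
omega: reached.
zeta would need alpha and eta (Rule 8), but eta is never established.
gamma: reached.
Reached: iota, chi, omega, and gamma — 4 of the 5.

4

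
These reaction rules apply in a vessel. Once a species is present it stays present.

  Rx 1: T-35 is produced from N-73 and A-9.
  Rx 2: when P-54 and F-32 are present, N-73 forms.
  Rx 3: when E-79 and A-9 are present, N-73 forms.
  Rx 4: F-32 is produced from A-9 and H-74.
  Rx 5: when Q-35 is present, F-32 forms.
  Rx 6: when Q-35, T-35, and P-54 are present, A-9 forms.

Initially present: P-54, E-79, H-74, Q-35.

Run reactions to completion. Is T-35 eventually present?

T-35 would need N-73 and A-9 (Rx 1), but A-9 never forms.

No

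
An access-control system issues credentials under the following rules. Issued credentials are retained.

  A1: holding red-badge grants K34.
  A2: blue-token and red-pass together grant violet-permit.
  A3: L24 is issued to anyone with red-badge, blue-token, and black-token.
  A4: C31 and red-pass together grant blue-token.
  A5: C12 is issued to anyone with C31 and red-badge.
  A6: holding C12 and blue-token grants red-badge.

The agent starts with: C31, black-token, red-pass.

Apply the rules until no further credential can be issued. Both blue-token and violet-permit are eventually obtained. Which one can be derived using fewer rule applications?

blue-token

blue-token: Holding C31 and red-pass grants blue-token (A4). [1 rule application]
violet-permit: Holding C31 and red-pass grants blue-token (A4). Holding blue-token and red-pass grants violet-permit (A2). [2 rule applications]
blue-token needs fewer.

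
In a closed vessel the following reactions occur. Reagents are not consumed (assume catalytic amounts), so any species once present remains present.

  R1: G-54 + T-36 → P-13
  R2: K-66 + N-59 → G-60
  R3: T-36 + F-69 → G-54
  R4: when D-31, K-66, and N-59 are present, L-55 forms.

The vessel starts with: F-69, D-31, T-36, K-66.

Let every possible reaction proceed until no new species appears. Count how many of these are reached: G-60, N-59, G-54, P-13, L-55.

2

T-36 and F-69 present → G-54 forms (R3).
G-54 and T-36 present → P-13 forms (R1).
G-60 would need K-66 and N-59 (R2), but N-59 never forms.
No rule produces N-59, and it is not given.
G-54: reached.
P-13: reached.
L-55 would need D-31, K-66, and N-59 (R4), but N-59 never forms.
Reached: G-54 and P-13 — 2 of the 5.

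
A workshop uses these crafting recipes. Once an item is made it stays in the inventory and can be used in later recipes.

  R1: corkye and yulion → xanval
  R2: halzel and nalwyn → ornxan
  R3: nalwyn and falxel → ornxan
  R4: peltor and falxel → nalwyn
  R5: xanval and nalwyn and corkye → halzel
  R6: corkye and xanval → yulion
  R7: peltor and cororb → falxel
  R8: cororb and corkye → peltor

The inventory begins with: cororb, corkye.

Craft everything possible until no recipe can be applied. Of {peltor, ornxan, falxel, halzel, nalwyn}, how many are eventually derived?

4

Using R8, cororb and corkye make peltor.
Using R7, peltor and cororb make falxel.
peltor and falxel → nalwyn (R4).
Using R3, nalwyn and falxel make ornxan.
peltor: reached.
ornxan: reached.
falxel: reached.
halzel would need xanval, nalwyn, and corkye (R5), but xanval is never obtained.
nalwyn: reached.
Reached: peltor, ornxan, falxel, and nalwyn — 4 of the 5.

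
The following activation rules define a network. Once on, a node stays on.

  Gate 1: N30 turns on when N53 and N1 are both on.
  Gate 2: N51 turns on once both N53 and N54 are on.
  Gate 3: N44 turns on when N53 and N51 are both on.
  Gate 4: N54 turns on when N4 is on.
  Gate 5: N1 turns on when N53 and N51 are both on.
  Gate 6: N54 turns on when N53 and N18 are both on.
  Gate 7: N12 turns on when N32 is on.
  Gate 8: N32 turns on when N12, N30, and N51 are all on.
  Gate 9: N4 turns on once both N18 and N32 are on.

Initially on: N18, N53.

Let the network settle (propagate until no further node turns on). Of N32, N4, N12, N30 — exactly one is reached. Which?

N30

Gate 6: N53 and N18 on → N54 on.
N53 and N54 are on, so N51 turns on (Gate 2).
Gate 5: N53 and N51 on → N1 on.
Gate 1: N53 and N1 on → N30 on.
N4 would need N18 and N32 (Gate 9), but N32 never turns on. N32 would need N12, N30, and N51 (Gate 8), but N12 never turns on. N12 would need N32 (Gate 7), but N32 never turns on.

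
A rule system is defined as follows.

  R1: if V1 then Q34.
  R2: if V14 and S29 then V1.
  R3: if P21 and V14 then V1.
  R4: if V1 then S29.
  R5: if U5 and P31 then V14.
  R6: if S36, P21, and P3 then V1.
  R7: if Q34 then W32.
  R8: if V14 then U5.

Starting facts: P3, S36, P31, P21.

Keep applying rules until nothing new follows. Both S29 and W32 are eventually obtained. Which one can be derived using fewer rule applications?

S29

S29: S36, P21, and P3 hold, so V1 follows (R6). From V1, R4 gives S29. [2 rule applications]
W32: S36, P21, and P3 hold, so V1 follows (R6). From V1, R1 gives Q34. Q34 holds, so W32 follows (R7). [3 rule applications]
S29 needs fewer.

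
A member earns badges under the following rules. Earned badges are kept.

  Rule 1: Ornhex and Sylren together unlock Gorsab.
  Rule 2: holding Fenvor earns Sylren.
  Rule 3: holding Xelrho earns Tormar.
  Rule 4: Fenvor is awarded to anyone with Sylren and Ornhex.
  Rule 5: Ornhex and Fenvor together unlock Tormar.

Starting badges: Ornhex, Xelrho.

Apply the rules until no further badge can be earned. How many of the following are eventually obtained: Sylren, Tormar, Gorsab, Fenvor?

1

With Xelrho, Tormar is earned (Rule 3).
Sylren would need Fenvor (Rule 2), but Fenvor is never earned.
Tormar: reached.
Gorsab would need Ornhex and Sylren (Rule 1), but Sylren is never earned.
Fenvor would need Sylren and Ornhex (Rule 4), but Sylren is never earned.
Reached: Tormar — 1 of the 4.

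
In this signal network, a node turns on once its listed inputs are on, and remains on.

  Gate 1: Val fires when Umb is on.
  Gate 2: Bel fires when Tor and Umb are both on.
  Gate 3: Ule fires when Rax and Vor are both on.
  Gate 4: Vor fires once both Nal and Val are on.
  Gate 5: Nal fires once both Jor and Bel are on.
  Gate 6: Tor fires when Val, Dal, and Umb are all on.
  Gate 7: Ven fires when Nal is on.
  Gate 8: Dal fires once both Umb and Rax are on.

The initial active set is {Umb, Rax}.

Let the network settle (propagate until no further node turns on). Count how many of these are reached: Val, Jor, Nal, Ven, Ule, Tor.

2

Gate 8: Umb and Rax on → Dal on.
Umb is on, so Val fires (Gate 1).
Gate 6: Val, Dal, and Umb on → Tor on.
Val: reached.
No rule produces Jor, and it is not given.
Nal would need Jor and Bel (Gate 5), but Jor never turns on.
Ven would need Nal (Gate 7), but Nal never turns on.
Ule would need Rax and Vor (Gate 3), but Vor never turns on.
Tor: reached.
Reached: Val and Tor — 2 of the 6.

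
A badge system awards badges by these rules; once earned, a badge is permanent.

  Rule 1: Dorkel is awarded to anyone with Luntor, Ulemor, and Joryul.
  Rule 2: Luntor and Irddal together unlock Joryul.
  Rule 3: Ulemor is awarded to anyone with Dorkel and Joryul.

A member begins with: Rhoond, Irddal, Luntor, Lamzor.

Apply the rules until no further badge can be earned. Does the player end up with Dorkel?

Dorkel would need Luntor, Ulemor, and Joryul (Rule 1), but Ulemor is never earned.

No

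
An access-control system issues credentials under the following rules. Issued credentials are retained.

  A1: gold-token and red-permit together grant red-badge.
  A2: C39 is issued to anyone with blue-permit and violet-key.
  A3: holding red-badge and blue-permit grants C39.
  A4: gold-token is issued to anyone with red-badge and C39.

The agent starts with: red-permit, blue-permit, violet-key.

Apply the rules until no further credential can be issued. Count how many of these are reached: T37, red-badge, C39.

1

Holding blue-permit and violet-key grants C39 (A2).
No rule produces T37, and it is not given.
red-badge would need gold-token and red-permit (A1), but gold-token is never granted.
C39: reached.
Reached: C39 — 1 of the 3.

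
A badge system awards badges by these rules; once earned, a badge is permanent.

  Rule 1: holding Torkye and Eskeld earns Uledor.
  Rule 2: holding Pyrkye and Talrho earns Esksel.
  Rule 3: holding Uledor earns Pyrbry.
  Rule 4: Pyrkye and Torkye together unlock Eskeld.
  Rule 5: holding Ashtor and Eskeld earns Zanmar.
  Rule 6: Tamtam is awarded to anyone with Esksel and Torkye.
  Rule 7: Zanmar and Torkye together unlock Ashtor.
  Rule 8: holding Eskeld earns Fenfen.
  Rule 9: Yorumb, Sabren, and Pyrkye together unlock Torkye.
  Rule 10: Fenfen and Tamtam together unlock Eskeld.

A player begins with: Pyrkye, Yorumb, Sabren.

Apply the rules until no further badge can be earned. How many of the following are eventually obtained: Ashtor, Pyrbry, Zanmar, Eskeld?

With Yorumb, Sabren, and Pyrkye, Torkye is earned (Rule 9).
With Pyrkye and Torkye, Eskeld is earned (Rule 4).
With Torkye and Eskeld, Uledor is earned (Rule 1).
With Uledor, Pyrbry is earned (Rule 3).
Ashtor would need Zanmar and Torkye (Rule 7), but Zanmar is never earned.
Pyrbry: reached.
Zanmar would need Ashtor and Eskeld (Rule 5), but Ashtor is never earned.
Eskeld: reached.
Reached: Pyrbry and Eskeld — 2 of the 4.

2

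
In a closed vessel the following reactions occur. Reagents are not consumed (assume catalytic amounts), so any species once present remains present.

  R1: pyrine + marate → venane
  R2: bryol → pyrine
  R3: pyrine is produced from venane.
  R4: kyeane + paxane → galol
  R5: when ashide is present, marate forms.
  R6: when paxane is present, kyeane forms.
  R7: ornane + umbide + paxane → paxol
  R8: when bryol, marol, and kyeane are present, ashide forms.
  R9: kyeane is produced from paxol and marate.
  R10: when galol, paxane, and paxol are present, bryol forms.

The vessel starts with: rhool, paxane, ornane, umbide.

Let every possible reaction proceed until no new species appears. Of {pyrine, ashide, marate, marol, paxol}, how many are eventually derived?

2

ornane, umbide, and paxane present → paxol forms (R7).
paxane present → kyeane forms (R6).
kyeane and paxane present → galol forms (R4).
galol, paxane, and paxol present → bryol forms (R10).
bryol present → pyrine forms (R2).
pyrine: reached.
ashide would need bryol, marol, and kyeane (R8), but marol never forms.
marate would need ashide (R5), but ashide never forms.
No rule produces marol, and it is not given.
paxol: reached.
Reached: pyrine and paxol — 2 of the 5.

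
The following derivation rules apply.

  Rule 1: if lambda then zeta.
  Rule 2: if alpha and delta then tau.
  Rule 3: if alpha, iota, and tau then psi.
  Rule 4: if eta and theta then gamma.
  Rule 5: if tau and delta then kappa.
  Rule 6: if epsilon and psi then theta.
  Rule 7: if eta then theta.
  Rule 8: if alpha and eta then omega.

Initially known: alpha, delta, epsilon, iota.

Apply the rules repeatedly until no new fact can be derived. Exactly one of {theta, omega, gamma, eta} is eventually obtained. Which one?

theta

From alpha and delta, Rule 2 gives tau.
alpha, iota, and tau hold, so psi follows (Rule 3).
epsilon and psi hold, so theta follows (Rule 6).
gamma would need eta and theta (Rule 4), but eta is never established. omega would need alpha and eta (Rule 8), but eta is never established. No rule produces eta, and it is not given.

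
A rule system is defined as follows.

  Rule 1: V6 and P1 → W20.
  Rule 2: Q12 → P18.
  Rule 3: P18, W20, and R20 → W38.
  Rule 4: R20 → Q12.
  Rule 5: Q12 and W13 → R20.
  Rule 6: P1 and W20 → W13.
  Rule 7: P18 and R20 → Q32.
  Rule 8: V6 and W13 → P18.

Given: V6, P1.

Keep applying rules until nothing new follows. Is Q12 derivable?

No

Q12 would need R20 (Rule 4), but R20 is never established.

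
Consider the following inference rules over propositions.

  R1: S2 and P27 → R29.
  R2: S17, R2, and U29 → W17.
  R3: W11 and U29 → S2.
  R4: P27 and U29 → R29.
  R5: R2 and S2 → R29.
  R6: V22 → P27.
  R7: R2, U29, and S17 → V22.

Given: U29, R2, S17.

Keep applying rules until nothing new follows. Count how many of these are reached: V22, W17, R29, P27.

S17, R2, and U29 hold, so W17 follows (R2).
From R2, U29, and S17, R7 gives V22.
V22 holds, so P27 follows (R6).
From P27 and U29, R4 gives R29.
V22: reached.
W17: reached.
R29: reached.
P27: reached.
All 4 are reached.

4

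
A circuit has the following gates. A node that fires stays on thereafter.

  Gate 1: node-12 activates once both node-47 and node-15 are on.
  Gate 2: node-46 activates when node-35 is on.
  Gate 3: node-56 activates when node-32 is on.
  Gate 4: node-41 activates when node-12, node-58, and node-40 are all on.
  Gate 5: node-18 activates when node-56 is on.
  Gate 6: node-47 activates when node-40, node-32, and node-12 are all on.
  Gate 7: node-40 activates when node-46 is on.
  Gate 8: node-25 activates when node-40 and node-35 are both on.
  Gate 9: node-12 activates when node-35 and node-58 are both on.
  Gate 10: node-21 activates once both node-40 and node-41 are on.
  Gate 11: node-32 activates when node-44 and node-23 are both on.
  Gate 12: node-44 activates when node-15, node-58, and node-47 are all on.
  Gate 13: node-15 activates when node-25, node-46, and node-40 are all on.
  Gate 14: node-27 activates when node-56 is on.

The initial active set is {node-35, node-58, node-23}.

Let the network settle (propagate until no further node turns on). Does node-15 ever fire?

node-35 is on, so node-46 activates (Gate 2).
node-46 is on, so node-40 activates (Gate 7).
node-40 and node-35 are on, so node-25 activates (Gate 8).
Gate 13: node-25, node-46, and node-40 on → node-15 on.

Yes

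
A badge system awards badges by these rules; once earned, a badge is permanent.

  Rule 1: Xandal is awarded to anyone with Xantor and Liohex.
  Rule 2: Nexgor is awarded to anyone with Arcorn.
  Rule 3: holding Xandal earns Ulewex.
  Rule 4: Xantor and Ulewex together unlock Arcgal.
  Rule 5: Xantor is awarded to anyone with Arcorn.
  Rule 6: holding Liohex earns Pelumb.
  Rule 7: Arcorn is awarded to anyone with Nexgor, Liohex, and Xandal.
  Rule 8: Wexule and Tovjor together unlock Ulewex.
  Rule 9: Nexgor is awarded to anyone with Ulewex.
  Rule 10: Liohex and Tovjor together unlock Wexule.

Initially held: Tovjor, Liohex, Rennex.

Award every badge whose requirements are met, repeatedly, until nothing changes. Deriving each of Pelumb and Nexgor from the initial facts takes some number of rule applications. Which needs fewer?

Pelumb: With Liohex, Pelumb is earned (Rule 6). [1 rule application]
Nexgor: With Liohex and Tovjor, Wexule is earned (Rule 10). With Wexule and Tovjor, Ulewex is earned (Rule 8). With Ulewex, Nexgor is earned (Rule 9). [3 rule applications]
Pelumb needs fewer.

Pelumb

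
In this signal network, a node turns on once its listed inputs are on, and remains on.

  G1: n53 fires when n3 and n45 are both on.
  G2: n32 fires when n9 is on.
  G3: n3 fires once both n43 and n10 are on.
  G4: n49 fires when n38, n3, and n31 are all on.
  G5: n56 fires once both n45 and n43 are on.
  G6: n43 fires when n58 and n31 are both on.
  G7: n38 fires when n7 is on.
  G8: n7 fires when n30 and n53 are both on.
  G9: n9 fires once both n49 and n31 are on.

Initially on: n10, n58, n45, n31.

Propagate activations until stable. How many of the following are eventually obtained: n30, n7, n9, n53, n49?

1

G6: n58 and n31 on → n43 on.
G3: n43 and n10 on → n3 on.
G1: n3 and n45 on → n53 on.
No rule produces n30, and it is not given.
n7 would need n30 and n53 (G8), but n30 never turns on.
n9 would need n49 and n31 (G9), but n49 never turns on.
n53: reached.
n49 would need n38, n3, and n31 (G4), but n38 never turns on.
Reached: n53 — 1 of the 5.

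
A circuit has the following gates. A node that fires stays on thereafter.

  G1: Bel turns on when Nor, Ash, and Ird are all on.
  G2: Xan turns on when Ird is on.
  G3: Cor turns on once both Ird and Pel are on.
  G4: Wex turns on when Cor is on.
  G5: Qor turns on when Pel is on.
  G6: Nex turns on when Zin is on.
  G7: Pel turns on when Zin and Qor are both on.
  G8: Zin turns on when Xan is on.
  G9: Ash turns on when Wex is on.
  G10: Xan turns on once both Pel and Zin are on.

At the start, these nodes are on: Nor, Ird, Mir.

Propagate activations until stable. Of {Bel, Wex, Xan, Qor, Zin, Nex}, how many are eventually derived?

G2: Ird on → Xan on.
G8: Xan on → Zin on.
Zin is on, so Nex turns on (G6).
Bel would need Nor, Ash, and Ird (G1), but Ash never turns on.
Wex would need Cor (G4), but Cor never turns on.
Xan: reached.
Qor would need Pel (G5), but Pel never turns on.
Zin: reached.
Nex: reached.
Reached: Xan, Zin, and Nex — 3 of the 6.

3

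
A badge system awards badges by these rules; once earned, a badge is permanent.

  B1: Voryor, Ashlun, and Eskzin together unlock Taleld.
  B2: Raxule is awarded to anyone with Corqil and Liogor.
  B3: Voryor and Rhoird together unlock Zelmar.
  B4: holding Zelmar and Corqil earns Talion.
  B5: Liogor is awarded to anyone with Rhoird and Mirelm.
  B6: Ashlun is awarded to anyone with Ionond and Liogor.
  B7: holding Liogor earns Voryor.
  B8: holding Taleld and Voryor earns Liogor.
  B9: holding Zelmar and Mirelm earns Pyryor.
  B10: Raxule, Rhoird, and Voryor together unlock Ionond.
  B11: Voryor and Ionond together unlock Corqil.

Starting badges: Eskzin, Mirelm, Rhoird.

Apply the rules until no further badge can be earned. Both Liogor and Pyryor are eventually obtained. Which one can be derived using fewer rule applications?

Liogor

Liogor: With Rhoird and Mirelm, Liogor is earned (B5). [1 rule application]
Pyryor: With Rhoird and Mirelm, Liogor is earned (B5). With Liogor, Voryor is earned (B7). With Voryor and Rhoird, Zelmar is earned (B3). With Zelmar and Mirelm, Pyryor is earned (B9). [4 rule applications]
Liogor needs fewer.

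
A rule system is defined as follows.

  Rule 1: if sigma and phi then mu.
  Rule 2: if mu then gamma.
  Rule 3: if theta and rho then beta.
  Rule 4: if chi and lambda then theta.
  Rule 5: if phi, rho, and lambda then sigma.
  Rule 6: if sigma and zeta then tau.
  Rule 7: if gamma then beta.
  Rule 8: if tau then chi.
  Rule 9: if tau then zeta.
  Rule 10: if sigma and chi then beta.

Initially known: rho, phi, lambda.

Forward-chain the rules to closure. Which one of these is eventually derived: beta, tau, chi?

beta

phi, rho, and lambda hold, so sigma follows (Rule 5).
sigma and phi hold, so mu follows (Rule 1).
mu holds, so gamma follows (Rule 2).
gamma holds, so beta follows (Rule 7).
chi would need tau (Rule 8), but tau is never established. tau would need sigma and zeta (Rule 6), but zeta is never established.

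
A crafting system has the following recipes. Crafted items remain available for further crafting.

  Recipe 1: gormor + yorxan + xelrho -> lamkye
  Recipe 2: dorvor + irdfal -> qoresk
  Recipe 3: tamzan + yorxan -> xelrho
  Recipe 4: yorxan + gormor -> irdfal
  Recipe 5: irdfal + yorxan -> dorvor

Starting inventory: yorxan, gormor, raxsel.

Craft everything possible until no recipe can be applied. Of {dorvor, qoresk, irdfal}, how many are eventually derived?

3

Using Recipe 4, yorxan and gormor make irdfal.
Using Recipe 5, irdfal and yorxan make dorvor.
dorvor + irdfal -> qoresk (Recipe 2).
dorvor: reached.
qoresk: reached.
irdfal: reached.
All 3 are reached.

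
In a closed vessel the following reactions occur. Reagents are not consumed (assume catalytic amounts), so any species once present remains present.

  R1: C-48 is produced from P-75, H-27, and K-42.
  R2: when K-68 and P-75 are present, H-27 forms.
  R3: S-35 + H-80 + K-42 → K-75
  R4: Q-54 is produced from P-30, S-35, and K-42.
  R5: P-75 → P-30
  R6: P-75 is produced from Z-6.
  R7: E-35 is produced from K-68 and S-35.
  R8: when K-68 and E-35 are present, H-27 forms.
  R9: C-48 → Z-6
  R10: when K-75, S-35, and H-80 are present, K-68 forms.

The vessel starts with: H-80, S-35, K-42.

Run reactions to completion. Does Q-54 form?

Q-54 would need P-30, S-35, and K-42 (R4), but P-30 never forms.

No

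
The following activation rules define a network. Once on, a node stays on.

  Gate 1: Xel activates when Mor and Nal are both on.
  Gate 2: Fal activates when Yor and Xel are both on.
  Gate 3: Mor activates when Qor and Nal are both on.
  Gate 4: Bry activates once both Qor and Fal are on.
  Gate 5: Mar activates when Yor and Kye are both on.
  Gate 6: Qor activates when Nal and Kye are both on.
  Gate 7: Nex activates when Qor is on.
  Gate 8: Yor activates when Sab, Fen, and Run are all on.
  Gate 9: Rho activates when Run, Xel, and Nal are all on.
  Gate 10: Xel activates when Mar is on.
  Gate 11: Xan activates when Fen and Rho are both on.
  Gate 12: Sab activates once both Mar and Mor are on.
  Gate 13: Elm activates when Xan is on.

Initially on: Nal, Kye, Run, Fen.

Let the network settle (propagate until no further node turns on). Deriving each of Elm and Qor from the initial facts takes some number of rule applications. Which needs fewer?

Qor

Qor: Gate 6: Nal and Kye on → Qor on. [1 rule application]
Elm: Gate 6: Nal and Kye on → Qor on. Gate 3: Qor and Nal on → Mor on. Gate 1: Mor and Nal on → Xel on. Gate 9: Run, Xel, and Nal on → Rho on. Fen and Rho are on, so Xan activates (Gate 11). Xan is on, so Elm activates (Gate 13). [6 rule applications]
Qor needs fewer.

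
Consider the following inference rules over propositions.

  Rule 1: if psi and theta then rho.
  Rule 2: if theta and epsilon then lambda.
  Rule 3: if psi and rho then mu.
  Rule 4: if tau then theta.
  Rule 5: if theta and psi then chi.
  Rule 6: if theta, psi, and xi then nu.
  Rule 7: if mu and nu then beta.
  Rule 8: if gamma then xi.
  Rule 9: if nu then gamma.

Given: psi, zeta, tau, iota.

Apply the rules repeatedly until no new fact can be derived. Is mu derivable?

tau holds, so theta follows (Rule 4).
From psi and theta, Rule 1 gives rho.
From psi and rho, Rule 3 gives mu.

Yes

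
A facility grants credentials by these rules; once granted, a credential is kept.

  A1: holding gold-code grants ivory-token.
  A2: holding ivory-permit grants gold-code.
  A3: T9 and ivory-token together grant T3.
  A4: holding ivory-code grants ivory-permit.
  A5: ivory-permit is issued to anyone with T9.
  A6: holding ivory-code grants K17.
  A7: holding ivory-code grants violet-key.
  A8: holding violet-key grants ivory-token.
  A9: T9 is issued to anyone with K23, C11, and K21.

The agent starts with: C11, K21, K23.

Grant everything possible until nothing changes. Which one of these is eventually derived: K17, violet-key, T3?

Holding K23, C11, and K21 grants T9 (A9).
Holding T9 grants ivory-permit (A5).
Holding ivory-permit grants gold-code (A2).
Holding gold-code grants ivory-token (A1).
Holding T9 and ivory-token grants T3 (A3).
violet-key would need ivory-code (A7), but ivory-code is never granted. K17 would need ivory-code (A6), but ivory-code is never granted.

T3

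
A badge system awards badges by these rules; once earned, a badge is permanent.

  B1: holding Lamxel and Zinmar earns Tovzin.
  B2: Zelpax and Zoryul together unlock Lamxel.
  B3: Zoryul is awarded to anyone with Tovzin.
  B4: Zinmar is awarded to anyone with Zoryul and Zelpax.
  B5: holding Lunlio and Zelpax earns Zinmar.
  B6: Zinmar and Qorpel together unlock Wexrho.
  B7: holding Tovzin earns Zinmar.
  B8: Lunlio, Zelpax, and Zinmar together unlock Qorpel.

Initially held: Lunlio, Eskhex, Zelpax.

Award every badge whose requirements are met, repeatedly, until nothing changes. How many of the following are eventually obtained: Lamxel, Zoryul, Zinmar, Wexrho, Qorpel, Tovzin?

With Lunlio and Zelpax, Zinmar is earned (B5).
With Lunlio, Zelpax, and Zinmar, Qorpel is earned (B8).
With Zinmar and Qorpel, Wexrho is earned (B6).
Lamxel would need Zelpax and Zoryul (B2), but Zoryul is never earned.
Zoryul would need Tovzin (B3), but Tovzin is never earned.
Zinmar: reached.
Wexrho: reached.
Qorpel: reached.
Tovzin would need Lamxel and Zinmar (B1), but Lamxel is never earned.
Reached: Zinmar, Wexrho, and Qorpel — 3 of the 6.

3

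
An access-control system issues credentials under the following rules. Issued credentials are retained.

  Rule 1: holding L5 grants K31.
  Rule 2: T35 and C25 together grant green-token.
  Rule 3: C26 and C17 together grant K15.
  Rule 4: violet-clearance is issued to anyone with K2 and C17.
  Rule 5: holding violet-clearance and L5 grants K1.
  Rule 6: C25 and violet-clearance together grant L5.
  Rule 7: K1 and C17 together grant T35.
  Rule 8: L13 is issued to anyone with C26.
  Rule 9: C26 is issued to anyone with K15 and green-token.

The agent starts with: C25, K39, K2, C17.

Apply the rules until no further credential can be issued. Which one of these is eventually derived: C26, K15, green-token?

green-token

Holding K2 and C17 grants violet-clearance (Rule 4).
Holding C25 and violet-clearance grants L5 (Rule 6).
Holding violet-clearance and L5 grants K1 (Rule 5).
Holding K1 and C17 grants T35 (Rule 7).
Holding T35 and C25 grants green-token (Rule 2).
K15 would need C26 and C17 (Rule 3), but C26 is never granted. C26 would need K15 and green-token (Rule 9), but K15 is never granted.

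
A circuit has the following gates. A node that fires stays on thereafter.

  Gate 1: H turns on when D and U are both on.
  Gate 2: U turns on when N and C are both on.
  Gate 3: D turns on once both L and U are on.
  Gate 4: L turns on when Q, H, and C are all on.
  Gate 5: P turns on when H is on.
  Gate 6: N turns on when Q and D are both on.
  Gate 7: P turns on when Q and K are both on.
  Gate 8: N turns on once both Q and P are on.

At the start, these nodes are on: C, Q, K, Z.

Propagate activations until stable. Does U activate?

Gate 7: Q and K on → P on.
Gate 8: Q and P on → N on.
Gate 2: N and C on → U on.

Yes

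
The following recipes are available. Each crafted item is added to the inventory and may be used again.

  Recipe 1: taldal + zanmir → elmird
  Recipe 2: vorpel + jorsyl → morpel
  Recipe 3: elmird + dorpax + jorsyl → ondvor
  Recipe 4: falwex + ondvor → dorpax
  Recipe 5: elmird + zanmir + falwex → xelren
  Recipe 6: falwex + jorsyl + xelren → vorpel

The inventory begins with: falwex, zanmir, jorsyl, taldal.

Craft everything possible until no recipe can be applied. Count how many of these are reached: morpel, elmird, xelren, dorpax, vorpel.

Using Recipe 1, taldal and zanmir make elmird.
Using Recipe 5, elmird, zanmir, and falwex make xelren.
Using Recipe 6, falwex, jorsyl, and xelren make vorpel.
vorpel + jorsyl → morpel (Recipe 2).
morpel: reached.
elmird: reached.
xelren: reached.
dorpax would need falwex and ondvor (Recipe 4), but ondvor is never obtained.
vorpel: reached.
Reached: morpel, elmird, xelren, and vorpel — 4 of the 5.

4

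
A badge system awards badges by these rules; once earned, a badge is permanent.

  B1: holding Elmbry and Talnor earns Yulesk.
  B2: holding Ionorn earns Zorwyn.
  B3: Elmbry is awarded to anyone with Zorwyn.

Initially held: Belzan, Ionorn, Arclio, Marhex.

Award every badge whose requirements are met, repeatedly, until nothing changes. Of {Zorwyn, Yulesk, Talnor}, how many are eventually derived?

With Ionorn, Zorwyn is earned (B2).
Zorwyn: reached.
Yulesk would need Elmbry and Talnor (B1), but Talnor is never earned.
No rule produces Talnor, and it is not given.
Reached: Zorwyn — 1 of the 3.

1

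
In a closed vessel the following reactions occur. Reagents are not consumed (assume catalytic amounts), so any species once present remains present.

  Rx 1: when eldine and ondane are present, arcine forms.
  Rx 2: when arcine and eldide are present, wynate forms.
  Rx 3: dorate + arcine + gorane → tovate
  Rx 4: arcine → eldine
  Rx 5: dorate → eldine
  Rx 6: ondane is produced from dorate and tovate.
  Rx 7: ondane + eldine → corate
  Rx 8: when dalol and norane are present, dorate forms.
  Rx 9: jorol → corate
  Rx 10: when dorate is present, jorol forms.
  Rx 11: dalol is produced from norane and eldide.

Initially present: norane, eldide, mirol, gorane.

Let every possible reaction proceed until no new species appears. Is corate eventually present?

Yes

norane and eldide present → dalol forms (Rx 11).
dalol and norane present → dorate forms (Rx 8).
dorate present → jorol forms (Rx 10).
jorol present → corate forms (Rx 9).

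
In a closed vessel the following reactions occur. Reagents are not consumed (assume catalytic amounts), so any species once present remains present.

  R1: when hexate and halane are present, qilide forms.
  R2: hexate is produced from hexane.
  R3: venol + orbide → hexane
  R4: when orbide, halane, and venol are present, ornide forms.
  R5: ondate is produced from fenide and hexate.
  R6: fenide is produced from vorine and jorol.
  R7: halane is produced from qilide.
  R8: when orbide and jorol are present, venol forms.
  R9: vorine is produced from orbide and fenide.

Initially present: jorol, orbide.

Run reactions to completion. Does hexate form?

orbide and jorol present → venol forms (R8).
venol and orbide present → hexane forms (R3).
hexane present → hexate forms (R2).

Yes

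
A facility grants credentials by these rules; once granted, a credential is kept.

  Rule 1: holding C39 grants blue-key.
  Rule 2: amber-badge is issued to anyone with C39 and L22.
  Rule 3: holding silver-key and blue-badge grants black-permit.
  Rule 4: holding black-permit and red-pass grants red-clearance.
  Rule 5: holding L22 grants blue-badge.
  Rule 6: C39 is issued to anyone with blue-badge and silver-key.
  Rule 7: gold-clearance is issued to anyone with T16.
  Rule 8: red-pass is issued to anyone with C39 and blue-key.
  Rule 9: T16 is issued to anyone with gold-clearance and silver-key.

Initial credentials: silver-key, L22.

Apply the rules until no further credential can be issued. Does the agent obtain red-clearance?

Holding L22 grants blue-badge (Rule 5).
Holding silver-key and blue-badge grants black-permit (Rule 3).
Holding blue-badge and silver-key grants C39 (Rule 6).
Holding C39 grants blue-key (Rule 1).
Holding C39 and blue-key grants red-pass (Rule 8).
Holding black-permit and red-pass grants red-clearance (Rule 4).

Yes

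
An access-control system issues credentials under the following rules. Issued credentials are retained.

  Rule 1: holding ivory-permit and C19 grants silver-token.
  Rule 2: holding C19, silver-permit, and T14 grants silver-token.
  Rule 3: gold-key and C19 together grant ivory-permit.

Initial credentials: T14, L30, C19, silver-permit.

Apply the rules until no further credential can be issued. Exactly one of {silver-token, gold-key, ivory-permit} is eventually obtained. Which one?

silver-token

Holding C19, silver-permit, and T14 grants silver-token (Rule 2).
ivory-permit would need gold-key and C19 (Rule 3), but gold-key is never granted. No rule produces gold-key, and it is not given.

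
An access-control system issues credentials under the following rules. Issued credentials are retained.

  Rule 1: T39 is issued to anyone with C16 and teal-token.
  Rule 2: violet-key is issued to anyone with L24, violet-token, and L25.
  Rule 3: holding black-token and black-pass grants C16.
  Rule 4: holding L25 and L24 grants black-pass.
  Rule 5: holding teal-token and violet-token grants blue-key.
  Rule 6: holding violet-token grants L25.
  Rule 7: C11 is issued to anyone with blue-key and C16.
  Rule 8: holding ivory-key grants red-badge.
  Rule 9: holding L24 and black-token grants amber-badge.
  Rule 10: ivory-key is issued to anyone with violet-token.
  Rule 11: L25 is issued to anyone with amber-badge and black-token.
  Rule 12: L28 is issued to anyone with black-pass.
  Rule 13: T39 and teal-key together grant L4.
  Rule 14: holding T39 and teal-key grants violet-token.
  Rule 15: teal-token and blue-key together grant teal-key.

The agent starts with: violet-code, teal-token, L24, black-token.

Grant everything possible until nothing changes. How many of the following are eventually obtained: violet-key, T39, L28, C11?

Holding L24 and black-token grants amber-badge (Rule 9).
Holding amber-badge and black-token grants L25 (Rule 11).
Holding L25 and L24 grants black-pass (Rule 4).
Holding black-pass grants L28 (Rule 12).
Holding black-token and black-pass grants C16 (Rule 3).
Holding C16 and teal-token grants T39 (Rule 1).
violet-key would need L24, violet-token, and L25 (Rule 2), but violet-token is never granted.
T39: reached.
L28: reached.
C11 would need blue-key and C16 (Rule 7), but blue-key is never granted.
Reached: T39 and L28 — 2 of the 4.

2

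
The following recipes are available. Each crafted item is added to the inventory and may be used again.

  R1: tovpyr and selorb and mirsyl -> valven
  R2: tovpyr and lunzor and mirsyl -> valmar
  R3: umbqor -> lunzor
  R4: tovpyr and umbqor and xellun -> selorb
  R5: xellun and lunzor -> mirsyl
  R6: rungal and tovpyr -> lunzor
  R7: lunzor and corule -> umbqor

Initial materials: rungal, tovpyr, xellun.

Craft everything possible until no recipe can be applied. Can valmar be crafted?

rungal and tovpyr -> lunzor (R6).
xellun and lunzor -> mirsyl (R5).
Using R2, tovpyr, lunzor, and mirsyl make valmar.

Yes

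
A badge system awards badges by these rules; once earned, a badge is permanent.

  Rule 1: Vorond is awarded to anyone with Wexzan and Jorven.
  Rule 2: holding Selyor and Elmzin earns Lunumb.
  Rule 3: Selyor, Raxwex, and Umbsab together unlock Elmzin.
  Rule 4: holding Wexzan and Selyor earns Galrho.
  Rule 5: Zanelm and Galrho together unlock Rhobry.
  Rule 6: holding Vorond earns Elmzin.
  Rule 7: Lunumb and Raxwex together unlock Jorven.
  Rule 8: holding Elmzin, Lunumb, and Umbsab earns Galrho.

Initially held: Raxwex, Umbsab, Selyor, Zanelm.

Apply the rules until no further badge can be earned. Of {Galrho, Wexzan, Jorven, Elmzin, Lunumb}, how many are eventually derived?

With Selyor, Raxwex, and Umbsab, Elmzin is earned (Rule 3).
With Selyor and Elmzin, Lunumb is earned (Rule 2).
With Lunumb and Raxwex, Jorven is earned (Rule 7).
With Elmzin, Lunumb, and Umbsab, Galrho is earned (Rule 8).
Galrho: reached.
No rule produces Wexzan, and it is not given.
Jorven: reached.
Elmzin: reached.
Lunumb: reached.
Reached: Galrho, Jorven, Elmzin, and Lunumb — 4 of the 5.

4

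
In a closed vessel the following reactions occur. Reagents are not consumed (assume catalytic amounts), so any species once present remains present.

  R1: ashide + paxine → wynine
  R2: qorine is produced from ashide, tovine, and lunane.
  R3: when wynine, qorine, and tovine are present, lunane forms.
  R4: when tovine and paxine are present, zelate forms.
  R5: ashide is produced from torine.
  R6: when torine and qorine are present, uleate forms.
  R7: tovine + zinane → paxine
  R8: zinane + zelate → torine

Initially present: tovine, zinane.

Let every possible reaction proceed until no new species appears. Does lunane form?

lunane would need wynine, qorine, and tovine (R3), but qorine never forms.

No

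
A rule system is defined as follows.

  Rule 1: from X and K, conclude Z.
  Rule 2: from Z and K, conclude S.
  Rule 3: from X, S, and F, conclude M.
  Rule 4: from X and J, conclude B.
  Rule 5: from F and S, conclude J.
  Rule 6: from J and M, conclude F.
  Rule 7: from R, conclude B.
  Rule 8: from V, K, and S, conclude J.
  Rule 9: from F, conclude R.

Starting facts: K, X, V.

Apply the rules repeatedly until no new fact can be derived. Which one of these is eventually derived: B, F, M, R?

B

From X and K, Rule 1 gives Z.
From Z and K, Rule 2 gives S.
From V, K, and S, Rule 8 gives J.
X and J hold, so B follows (Rule 4).
F would need J and M (Rule 6), but M is never established. M would need X, S, and F (Rule 3), but F is never established. R would need F (Rule 9), but F is never established.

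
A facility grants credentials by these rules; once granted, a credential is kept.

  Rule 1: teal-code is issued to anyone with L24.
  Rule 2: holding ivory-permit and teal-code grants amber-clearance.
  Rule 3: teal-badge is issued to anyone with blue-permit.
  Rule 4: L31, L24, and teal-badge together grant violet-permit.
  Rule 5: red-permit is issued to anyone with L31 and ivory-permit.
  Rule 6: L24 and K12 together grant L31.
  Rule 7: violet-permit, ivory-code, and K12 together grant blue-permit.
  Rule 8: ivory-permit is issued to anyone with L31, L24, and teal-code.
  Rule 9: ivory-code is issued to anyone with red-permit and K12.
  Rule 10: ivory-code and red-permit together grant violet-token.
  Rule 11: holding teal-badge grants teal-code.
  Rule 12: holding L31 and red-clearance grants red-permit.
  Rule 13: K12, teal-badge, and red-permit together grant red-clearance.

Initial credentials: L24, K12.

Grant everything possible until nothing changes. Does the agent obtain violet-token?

Holding L24 and K12 grants L31 (Rule 6).
Holding L24 grants teal-code (Rule 1).
Holding L31, L24, and teal-code grants ivory-permit (Rule 8).
Holding L31 and ivory-permit grants red-permit (Rule 5).
Holding red-permit and K12 grants ivory-code (Rule 9).
Holding ivory-code and red-permit grants violet-token (Rule 10).

Yes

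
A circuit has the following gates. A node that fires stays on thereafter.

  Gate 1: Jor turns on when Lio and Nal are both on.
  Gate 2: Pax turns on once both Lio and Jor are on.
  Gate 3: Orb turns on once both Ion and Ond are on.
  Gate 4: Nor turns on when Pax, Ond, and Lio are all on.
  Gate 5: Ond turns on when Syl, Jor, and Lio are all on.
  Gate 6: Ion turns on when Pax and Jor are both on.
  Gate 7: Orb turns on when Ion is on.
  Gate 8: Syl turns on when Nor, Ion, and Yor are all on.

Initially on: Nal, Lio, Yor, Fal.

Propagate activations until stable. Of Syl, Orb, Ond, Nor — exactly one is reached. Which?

Orb

Lio and Nal are on, so Jor turns on (Gate 1).
Gate 2: Lio and Jor on → Pax on.
Gate 6: Pax and Jor on → Ion on.
Gate 7: Ion on → Orb on.
Ond would need Syl, Jor, and Lio (Gate 5), but Syl never turns on. Nor would need Pax, Ond, and Lio (Gate 4), but Ond never turns on. Syl would need Nor, Ion, and Yor (Gate 8), but Nor never turns on.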